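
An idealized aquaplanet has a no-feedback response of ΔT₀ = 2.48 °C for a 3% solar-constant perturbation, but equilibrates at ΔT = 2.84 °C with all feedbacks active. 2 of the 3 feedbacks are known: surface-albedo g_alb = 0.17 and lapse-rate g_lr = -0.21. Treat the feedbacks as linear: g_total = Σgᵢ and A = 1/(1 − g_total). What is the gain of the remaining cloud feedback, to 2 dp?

0.17

Amplification A = ΔT/ΔT₀ = 2.84/2.48 = 1.145.
Total gain g = 1 − 1/A = 1 − 1/1.145 = 0.1266.
Known gains sum to 0.17 − 0.21 = -0.04.
g_cld = 0.1266 + 0.04 = 0.17.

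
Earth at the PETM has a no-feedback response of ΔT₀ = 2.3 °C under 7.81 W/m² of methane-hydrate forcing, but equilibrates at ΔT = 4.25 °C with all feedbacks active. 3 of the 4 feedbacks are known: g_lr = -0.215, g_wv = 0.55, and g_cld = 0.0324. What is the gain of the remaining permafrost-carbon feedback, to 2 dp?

Amplification A = ΔT/ΔT₀ = 4.25/2.3 = 1.848.
Total gain g = 1 − 1/A = 1 − 1/1.848 = 0.4589.
Known gains sum to -0.215 + 0.55 + 0.0324 = 0.3674.
g_pf = 0.4589 − 0.3674 = 0.09.

0.09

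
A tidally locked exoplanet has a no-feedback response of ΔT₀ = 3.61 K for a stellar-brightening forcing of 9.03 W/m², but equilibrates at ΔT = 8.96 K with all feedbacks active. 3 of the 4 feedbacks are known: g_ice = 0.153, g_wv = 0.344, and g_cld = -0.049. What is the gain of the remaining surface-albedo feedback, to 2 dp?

0.15

Amplification A = ΔT/ΔT₀ = 8.96/3.61 = 2.482.
Total gain g = 1 − 1/A = 1 − 1/2.482 = 0.5971.
Known gains sum to 0.153 + 0.344 − 0.049 = 0.448.
g_alb = 0.5971 − 0.448 = 0.15.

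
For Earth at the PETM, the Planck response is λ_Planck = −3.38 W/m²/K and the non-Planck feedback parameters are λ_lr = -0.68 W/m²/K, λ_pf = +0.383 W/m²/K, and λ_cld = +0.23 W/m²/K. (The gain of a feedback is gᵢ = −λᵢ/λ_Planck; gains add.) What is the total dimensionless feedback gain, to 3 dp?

Convert to gains: g_lr = -0.68/3.38 = -0.2012; g_pf = 0.383/3.38 = 0.1133; g_cld = 0.23/3.38 = 0.06805.
Total gain g = -0.01985.

-0.020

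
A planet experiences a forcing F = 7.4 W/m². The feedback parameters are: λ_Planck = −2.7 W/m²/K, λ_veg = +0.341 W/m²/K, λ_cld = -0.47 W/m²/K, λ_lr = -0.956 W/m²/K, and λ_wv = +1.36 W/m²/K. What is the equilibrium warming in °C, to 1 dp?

Net feedback parameter λ = (−2.7) + (+0.341) + (-0.47) + (-0.956) + (+1.36) = -2.425 W/m²/K.
ΔT = −F/λ = −7.4/(-2.425) = 3.1 °C.

3.1 °C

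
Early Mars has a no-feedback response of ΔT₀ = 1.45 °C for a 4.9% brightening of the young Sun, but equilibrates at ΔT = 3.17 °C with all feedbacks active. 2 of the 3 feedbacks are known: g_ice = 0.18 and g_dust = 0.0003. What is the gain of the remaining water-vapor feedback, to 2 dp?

0.36

Amplification A = ΔT/ΔT₀ = 3.17/1.45 = 2.186.
Total gain g = 1 − 1/A = 1 − 1/2.186 = 0.5425.
Known gains sum to 0.18 + 0.0003 = 0.1803.
g_wv = 0.5425 − 0.1803 = 0.36.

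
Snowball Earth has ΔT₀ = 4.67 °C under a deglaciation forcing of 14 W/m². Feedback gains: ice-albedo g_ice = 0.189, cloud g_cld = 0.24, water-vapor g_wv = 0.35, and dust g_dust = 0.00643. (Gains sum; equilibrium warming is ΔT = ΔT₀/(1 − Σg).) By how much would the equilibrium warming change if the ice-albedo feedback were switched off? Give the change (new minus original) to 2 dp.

-10.19 °C

Original: g = 0.78543, ΔT = 4.67/(1−0.78543) = 21.7645 °C.
Without ice-albedo: g' = 0.59643, ΔT' = 4.67/(1−0.59643) = 11.5717 °C.
Change = 11.5717 − 21.7645 = -10.19 °C.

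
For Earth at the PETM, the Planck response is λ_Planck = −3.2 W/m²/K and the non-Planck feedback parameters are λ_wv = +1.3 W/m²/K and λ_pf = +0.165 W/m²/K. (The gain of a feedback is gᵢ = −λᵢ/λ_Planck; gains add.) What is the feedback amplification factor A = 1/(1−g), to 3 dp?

1.844

Convert to gains: g_wv = 1.3/3.2 = 0.4062; g_pf = 0.165/3.2 = 0.05156.
Total gain g = 0.45776.
A = 1/(1 − 0.45776) = 1.844.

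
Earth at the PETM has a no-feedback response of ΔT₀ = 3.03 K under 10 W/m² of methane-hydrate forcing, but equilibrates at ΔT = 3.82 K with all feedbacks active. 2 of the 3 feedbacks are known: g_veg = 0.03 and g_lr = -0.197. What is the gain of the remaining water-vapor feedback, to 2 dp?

0.37

Amplification A = ΔT/ΔT₀ = 3.82/3.03 = 1.261.
Total gain g = 1 − 1/A = 1 − 1/1.261 = 0.207.
Known gains sum to 0.03 − 0.197 = -0.167.
g_wv = 0.207 + 0.167 = 0.37.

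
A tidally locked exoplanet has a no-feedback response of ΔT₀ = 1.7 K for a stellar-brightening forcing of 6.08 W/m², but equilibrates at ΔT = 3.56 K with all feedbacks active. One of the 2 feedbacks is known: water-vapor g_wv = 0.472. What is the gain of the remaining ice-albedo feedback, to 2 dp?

Amplification A = ΔT/ΔT₀ = 3.56/1.7 = 2.094.
Total gain g = 1 − 1/A = 1 − 1/2.094 = 0.5224.
The known gain is 0.472.
g_ice = 0.5224 − 0.472 = 0.05.

0.05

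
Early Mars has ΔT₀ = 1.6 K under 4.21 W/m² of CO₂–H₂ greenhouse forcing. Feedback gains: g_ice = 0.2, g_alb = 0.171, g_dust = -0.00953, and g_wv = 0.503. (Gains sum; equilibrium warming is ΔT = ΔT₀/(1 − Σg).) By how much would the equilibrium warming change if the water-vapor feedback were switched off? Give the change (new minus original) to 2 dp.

Original: g = 0.86447, ΔT = 1.6/(1−0.86447) = 11.8055 K.
Without water-vapor: g' = 0.36147, ΔT' = 1.6/(1−0.36147) = 2.5058 K.
Change = 2.5058 − 11.8055 = -9.30 K.

-9.30 K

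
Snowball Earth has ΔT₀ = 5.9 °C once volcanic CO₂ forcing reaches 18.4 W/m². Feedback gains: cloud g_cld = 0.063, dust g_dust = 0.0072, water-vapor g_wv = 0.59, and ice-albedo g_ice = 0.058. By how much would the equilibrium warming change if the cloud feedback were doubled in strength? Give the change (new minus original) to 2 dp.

Original: g = 0.7182, ΔT = 5.9/(1−0.7182) = 20.9368 °C.
With doubled cloud: g' = 0.7812, ΔT' = 5.9/(1−0.7812) = 26.9653 °C.
Change = 26.9653 − 20.9368 = 6.03 °C.

6.03 °C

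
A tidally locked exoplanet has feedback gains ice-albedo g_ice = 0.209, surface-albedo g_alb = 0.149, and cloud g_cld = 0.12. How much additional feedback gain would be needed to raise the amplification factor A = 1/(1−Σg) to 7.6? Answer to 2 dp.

Current total gain = 0.478.
Target gain for A = 7.6: g* = 1 − 1/7.6 = 0.8684.
Additional gain needed = 0.8684 − 0.478 = 0.39.

0.39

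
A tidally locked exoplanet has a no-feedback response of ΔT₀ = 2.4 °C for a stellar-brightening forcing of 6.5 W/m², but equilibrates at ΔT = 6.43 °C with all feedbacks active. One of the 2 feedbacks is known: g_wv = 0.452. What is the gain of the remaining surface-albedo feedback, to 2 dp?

0.17

Amplification A = ΔT/ΔT₀ = 6.43/2.4 = 2.679.
Total gain g = 1 − 1/A = 1 − 1/2.679 = 0.6267.
The known gain is 0.452.
g_alb = 0.6267 − 0.452 = 0.17.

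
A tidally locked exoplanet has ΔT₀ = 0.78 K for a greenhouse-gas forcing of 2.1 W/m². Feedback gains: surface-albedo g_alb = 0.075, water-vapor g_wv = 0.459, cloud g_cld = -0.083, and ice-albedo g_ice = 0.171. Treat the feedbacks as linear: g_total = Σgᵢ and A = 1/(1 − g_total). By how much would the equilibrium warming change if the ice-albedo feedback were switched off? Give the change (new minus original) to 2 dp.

-0.64 K

Original: g = 0.622, ΔT = 0.78/(1−0.622) = 2.0635 K.
Without ice-albedo: g' = 0.451, ΔT' = 0.78/(1−0.451) = 1.4208 K.
Change = 1.4208 − 2.0635 = -0.64 K.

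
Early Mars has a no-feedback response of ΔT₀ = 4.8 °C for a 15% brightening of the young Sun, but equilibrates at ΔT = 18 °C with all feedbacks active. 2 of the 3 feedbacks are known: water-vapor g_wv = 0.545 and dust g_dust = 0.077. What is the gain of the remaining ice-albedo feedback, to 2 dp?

Amplification A = ΔT/ΔT₀ = 18/4.8 = 3.75.
Total gain g = 1 − 1/A = 1 − 1/3.75 = 0.7333.
Known gains sum to 0.545 + 0.077 = 0.622.
g_ice = 0.7333 − 0.622 = 0.11.

0.11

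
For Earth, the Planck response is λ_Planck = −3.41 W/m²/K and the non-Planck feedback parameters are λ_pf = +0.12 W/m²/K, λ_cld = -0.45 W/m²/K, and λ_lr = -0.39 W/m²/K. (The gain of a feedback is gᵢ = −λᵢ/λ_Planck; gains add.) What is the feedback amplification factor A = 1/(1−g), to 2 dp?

Convert to gains: g_pf = 0.12/3.41 = 0.03519; g_cld = -0.45/3.41 = -0.132; g_lr = -0.39/3.41 = -0.1144.
Total gain g = -0.21121.
A = 1/(1 + 0.21121) = 0.83.

0.83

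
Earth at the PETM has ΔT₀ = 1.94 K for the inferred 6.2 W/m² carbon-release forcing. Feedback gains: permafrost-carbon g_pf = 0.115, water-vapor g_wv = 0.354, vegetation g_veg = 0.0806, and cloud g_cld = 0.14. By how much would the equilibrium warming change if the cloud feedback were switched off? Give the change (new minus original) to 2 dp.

Original: g = 0.6896, ΔT = 1.94/(1−0.6896) = 6.2500 K.
Without cloud: g' = 0.5496, ΔT' = 1.94/(1−0.5496) = 4.3073 K.
Change = 4.3073 − 6.2500 = -1.94 K.

-1.94 K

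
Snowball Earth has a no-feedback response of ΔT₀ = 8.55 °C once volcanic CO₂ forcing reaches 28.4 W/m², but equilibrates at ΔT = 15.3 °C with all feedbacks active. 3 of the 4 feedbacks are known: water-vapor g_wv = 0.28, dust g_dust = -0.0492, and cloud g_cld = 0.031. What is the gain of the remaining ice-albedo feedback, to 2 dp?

0.18

Amplification A = ΔT/ΔT₀ = 15.3/8.55 = 1.789.
Total gain g = 1 − 1/A = 1 − 1/1.789 = 0.441.
Known gains sum to 0.28 − 0.0492 + 0.031 = 0.2618.
g_ice = 0.441 − 0.2618 = 0.18.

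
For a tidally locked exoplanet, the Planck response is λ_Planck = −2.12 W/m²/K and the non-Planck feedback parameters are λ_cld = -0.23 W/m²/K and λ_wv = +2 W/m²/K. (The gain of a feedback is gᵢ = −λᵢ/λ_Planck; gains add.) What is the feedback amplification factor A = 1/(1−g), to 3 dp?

Convert to gains: g_cld = -0.23/2.12 = -0.1085; g_wv = 2/2.12 = 0.9434.
Total gain g = 0.8349.
A = 1/(1 − 0.8349) = 6.057.

6.057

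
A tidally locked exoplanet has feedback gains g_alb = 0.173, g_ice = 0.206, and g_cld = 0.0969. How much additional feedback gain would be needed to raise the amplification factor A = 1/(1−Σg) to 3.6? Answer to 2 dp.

Current total gain = 0.4759.
Target gain for A = 3.6: g* = 1 − 1/3.6 = 0.7222.
Additional gain needed = 0.7222 − 0.4759 = 0.25.

0.25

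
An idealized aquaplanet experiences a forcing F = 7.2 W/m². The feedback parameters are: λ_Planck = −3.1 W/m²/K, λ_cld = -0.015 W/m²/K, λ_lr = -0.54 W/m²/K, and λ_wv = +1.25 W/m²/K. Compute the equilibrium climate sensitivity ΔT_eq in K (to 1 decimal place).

3.0 K

Net feedback parameter λ = (−3.1) + (-0.015) + (-0.54) + (+1.25) = -2.405 W/m²/K.
ΔT = −F/λ = −7.2/(-2.405) = 3.0 K.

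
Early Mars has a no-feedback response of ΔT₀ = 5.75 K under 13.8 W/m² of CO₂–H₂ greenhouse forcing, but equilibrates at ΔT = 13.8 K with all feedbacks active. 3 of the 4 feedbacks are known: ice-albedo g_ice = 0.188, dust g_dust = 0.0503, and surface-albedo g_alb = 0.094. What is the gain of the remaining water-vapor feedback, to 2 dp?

Amplification A = ΔT/ΔT₀ = 13.8/5.75 = 2.4.
Total gain g = 1 − 1/A = 1 − 1/2.4 = 0.5833.
Known gains sum to 0.188 + 0.0503 + 0.094 = 0.3323.
g_wv = 0.5833 − 0.3323 = 0.25.

0.25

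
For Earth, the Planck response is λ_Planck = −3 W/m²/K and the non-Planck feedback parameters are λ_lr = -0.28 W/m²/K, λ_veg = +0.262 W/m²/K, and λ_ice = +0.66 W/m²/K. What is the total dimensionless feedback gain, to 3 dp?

0.214

Convert to gains: g_lr = -0.28/3 = -0.09333; g_veg = 0.262/3 = 0.08733; g_ice = 0.66/3 = 0.22.
Total gain g = 0.214.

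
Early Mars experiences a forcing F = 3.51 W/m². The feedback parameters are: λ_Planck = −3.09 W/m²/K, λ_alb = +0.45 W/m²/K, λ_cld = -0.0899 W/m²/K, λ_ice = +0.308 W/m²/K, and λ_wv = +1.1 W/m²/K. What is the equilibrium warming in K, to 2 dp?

Net feedback parameter λ = (−3.09) + (+0.45) + (-0.0899) + (+0.308) + (+1.1) = -1.3219 W/m²/K.
ΔT = −F/λ = −3.51/(-1.3219) = 2.66 K.

2.66 K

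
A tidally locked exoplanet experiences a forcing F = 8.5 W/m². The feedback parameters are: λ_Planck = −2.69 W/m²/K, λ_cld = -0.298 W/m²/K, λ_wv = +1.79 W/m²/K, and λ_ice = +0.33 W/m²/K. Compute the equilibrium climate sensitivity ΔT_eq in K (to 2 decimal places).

Net feedback parameter λ = (−2.69) + (-0.298) + (+1.79) + (+0.33) = -0.868 W/m²/K.
ΔT = −F/λ = −8.5/(-0.868) = 9.79 K.

9.79 K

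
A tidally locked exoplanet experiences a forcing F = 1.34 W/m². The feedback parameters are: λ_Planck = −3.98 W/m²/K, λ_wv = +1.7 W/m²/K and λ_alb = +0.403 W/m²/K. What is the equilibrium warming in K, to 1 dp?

Net feedback parameter λ = (−3.98) + (+1.7) + (+0.403) = -1.877 W/m²/K.
ΔT = −F/λ = −1.34/(-1.877) = 0.7 K.

0.7 K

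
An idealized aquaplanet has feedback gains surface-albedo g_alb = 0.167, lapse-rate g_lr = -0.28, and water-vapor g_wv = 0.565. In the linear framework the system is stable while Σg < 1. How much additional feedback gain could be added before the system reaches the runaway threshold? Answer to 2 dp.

0.55

Current total gain = 0.167 − 0.28 + 0.565 = 0.452.
Margin to runaway = 1 − 0.452 = 0.55.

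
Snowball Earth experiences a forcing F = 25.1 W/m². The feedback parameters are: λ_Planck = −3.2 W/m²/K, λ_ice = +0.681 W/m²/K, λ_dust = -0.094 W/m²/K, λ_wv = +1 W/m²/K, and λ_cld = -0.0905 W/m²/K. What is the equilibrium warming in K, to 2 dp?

Net feedback parameter λ = (−3.2) + (+0.681) + (-0.094) + (+1) + (-0.0905) = -1.7035 W/m²/K.
ΔT = −F/λ = −25.1/(-1.7035) = 14.73 K.

14.73 K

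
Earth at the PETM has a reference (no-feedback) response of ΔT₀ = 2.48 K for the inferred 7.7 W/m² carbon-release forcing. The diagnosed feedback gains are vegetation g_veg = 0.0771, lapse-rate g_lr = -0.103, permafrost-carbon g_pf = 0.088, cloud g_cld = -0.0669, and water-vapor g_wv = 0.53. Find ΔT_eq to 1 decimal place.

Total gain g = 0.0771 − 0.103 + 0.088 − 0.0669 + 0.53 = 0.5252.
Amplification A = 1/(1 − 0.5252) = 2.106.
ΔT = 2.48 × 2.106 = 5.2 K.

5.2 K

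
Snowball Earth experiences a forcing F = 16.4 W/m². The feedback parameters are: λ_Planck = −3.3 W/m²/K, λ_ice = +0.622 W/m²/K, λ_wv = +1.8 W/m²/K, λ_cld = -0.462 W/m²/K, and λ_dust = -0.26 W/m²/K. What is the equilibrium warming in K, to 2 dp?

Net feedback parameter λ = (−3.3) + (+0.622) + (+1.8) + (-0.462) + (-0.26) = -1.6 W/m²/K.
ΔT = −F/λ = −16.4/(-1.6) = 10.25 K.

10.25 K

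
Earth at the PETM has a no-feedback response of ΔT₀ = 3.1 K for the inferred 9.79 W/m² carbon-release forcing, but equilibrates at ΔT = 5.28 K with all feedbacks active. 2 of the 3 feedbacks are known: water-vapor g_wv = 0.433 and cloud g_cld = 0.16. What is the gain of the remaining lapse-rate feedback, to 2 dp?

Amplification A = ΔT/ΔT₀ = 5.28/3.1 = 1.703.
Total gain g = 1 − 1/A = 1 − 1/1.703 = 0.4128.
Known gains sum to 0.433 + 0.16 = 0.593.
g_lr = 0.4128 − 0.593 = -0.18.

-0.18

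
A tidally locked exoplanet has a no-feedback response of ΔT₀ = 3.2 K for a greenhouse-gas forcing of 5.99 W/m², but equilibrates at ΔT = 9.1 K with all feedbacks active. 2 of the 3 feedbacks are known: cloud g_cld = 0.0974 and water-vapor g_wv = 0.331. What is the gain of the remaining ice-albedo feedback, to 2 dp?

0.22

Amplification A = ΔT/ΔT₀ = 9.1/3.2 = 2.844.
Total gain g = 1 − 1/A = 1 − 1/2.844 = 0.6484.
Known gains sum to 0.0974 + 0.331 = 0.4284.
g_ice = 0.6484 − 0.4284 = 0.22.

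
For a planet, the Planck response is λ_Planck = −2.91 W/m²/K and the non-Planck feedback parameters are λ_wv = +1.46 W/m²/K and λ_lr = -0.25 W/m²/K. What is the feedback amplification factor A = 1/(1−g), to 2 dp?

1.71

Convert to gains: g_wv = 1.46/2.91 = 0.5017; g_lr = -0.25/2.91 = -0.08591.
Total gain g = 0.41579.
A = 1/(1 − 0.41579) = 1.71.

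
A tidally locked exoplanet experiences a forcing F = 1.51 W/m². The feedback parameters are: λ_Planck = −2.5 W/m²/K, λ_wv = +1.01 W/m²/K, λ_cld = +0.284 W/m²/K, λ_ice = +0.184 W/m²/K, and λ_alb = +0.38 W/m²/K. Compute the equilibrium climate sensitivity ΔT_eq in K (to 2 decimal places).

Net feedback parameter λ = (−2.5) + (+1.01) + (+0.284) + (+0.184) + (+0.38) = -0.642 W/m²/K.
ΔT = −F/λ = −1.51/(-0.642) = 2.35 K.

2.35 K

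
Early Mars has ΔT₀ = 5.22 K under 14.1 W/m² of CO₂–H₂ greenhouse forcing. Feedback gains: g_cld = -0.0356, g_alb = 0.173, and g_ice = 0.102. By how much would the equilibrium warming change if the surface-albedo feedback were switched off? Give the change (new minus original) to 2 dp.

-1.27 K

Original: g = 0.2394, ΔT = 5.22/(1−0.2394) = 6.8630 K.
Without surface-albedo: g' = 0.0664, ΔT' = 5.22/(1−0.0664) = 5.5913 K.
Change = 5.5913 − 6.8630 = -1.27 K.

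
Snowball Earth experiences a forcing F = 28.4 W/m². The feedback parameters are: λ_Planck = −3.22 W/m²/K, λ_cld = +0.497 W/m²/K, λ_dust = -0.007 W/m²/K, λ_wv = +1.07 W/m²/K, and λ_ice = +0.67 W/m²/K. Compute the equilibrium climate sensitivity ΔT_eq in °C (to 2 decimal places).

28.69 °C

Net feedback parameter λ = (−3.22) + (+0.497) + (-0.007) + (+1.07) + (+0.67) = -0.99 W/m²/K.
ΔT = −F/λ = −28.4/(-0.99) = 28.69 °C.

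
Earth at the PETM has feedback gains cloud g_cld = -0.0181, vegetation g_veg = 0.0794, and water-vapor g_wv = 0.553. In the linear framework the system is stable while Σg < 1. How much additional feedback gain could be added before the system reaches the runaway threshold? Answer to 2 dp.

Current total gain = -0.0181 + 0.0794 + 0.553 = 0.6143.
Margin to runaway = 1 − 0.6143 = 0.39.

0.39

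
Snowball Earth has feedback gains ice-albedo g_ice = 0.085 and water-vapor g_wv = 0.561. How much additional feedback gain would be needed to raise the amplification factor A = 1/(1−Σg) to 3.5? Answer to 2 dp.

0.07

Current total gain = 0.646.
Target gain for A = 3.5: g* = 1 − 1/3.5 = 0.7143.
Additional gain needed = 0.7143 − 0.646 = 0.07.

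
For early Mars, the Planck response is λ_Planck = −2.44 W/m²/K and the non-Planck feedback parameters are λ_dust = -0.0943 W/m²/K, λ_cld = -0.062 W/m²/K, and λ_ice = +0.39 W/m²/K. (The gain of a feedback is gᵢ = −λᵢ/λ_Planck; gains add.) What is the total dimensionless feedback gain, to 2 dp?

Convert to gains: g_dust = -0.0943/2.44 = -0.03865; g_cld = -0.062/2.44 = -0.02541; g_ice = 0.39/2.44 = 0.1598.
Total gain g = 0.09574.

0.10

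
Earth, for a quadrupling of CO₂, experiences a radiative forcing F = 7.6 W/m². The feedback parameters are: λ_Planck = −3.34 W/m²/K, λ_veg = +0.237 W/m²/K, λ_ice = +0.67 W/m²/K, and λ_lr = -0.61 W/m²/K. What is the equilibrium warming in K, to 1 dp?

Net feedback parameter λ = (−3.34) + (+0.237) + (+0.67) + (-0.61) = -3.043 W/m²/K.
ΔT = −F/λ = −7.6/(-3.043) = 2.5 K.

2.5 K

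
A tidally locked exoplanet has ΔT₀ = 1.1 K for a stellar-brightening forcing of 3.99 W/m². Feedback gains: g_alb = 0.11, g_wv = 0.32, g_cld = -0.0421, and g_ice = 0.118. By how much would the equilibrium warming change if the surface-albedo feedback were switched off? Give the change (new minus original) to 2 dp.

-0.41 K

Original: g = 0.5059, ΔT = 1.1/(1−0.5059) = 2.2263 K.
Without surface-albedo: g' = 0.3959, ΔT' = 1.1/(1−0.3959) = 1.8209 K.
Change = 1.8209 − 2.2263 = -0.41 K.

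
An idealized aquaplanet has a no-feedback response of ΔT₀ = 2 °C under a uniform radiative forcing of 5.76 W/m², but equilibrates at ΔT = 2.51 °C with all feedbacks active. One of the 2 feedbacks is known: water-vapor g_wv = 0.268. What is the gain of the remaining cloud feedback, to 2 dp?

Amplification A = ΔT/ΔT₀ = 2.51/2 = 1.255.
Total gain g = 1 − 1/A = 1 − 1/1.255 = 0.2032.
The known gain is 0.268.
g_cld = 0.2032 − 0.268 = -0.06.

-0.06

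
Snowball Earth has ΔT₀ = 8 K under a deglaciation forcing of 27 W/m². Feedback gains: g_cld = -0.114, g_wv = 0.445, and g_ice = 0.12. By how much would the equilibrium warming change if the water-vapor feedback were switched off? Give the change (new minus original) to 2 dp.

-6.52 K

Original: g = 0.451, ΔT = 8/(1−0.451) = 14.5719 K.
Without water-vapor: g' = 0.006, ΔT' = 8/(1−0.006) = 8.0483 K.
Change = 8.0483 − 14.5719 = -6.52 K.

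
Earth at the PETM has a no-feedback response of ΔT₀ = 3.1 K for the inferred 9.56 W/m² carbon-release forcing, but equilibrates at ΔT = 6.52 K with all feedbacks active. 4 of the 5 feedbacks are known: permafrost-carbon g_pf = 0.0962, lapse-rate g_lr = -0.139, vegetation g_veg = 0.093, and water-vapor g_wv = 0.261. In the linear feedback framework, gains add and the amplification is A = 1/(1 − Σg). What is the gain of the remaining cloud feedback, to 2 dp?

Amplification A = ΔT/ΔT₀ = 6.52/3.1 = 2.103.
Total gain g = 1 − 1/A = 1 − 1/2.103 = 0.5245.
Known gains sum to 0.0962 − 0.139 + 0.093 + 0.261 = 0.3112.
g_cld = 0.5245 − 0.3112 = 0.21.

0.21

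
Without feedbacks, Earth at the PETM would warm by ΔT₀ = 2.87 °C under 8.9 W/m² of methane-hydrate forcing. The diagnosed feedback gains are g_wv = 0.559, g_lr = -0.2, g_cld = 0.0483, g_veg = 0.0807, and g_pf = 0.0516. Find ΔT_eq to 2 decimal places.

6.23 °C

Total gain g = 0.559 − 0.2 + 0.0483 + 0.0807 + 0.0516 = 0.5396.
Amplification A = 1/(1 − 0.5396) = 2.172.
ΔT = 2.87 × 2.172 = 6.23 °C.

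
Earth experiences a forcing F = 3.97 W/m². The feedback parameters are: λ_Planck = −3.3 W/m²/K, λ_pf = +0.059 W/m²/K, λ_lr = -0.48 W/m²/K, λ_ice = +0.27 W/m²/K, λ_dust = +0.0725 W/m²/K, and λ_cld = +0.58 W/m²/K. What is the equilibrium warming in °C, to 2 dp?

1.42 °C

Net feedback parameter λ = (−3.3) + (+0.059) + (-0.48) + (+0.27) + (+0.0725) + (+0.58) = -2.7985 W/m²/K.
ΔT = −F/λ = −3.97/(-2.7985) = 1.42 °C.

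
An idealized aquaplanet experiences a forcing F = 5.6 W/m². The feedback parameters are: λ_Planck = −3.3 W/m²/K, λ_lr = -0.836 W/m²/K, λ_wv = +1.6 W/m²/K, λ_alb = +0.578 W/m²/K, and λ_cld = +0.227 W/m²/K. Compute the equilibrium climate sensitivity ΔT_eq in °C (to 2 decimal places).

3.24 °C

Net feedback parameter λ = (−3.3) + (-0.836) + (+1.6) + (+0.578) + (+0.227) = -1.731 W/m²/K.
ΔT = −F/λ = −5.6/(-1.731) = 3.24 °C.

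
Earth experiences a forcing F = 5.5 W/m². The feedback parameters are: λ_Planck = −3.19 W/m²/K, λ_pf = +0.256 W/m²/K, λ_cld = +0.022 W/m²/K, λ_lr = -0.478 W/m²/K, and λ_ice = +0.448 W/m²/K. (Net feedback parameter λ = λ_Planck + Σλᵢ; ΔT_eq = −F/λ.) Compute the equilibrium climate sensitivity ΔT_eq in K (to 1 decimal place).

Net feedback parameter λ = (−3.19) + (+0.256) + (+0.022) + (-0.478) + (+0.448) = -2.942 W/m²/K.
ΔT = −F/λ = −5.5/(-2.942) = 1.9 K.

1.9 K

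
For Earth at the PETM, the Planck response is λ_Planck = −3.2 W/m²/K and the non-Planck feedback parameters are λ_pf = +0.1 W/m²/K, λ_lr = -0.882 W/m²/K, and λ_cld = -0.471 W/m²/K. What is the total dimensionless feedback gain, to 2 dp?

Convert to gains: g_pf = 0.1/3.2 = 0.03125; g_lr = -0.882/3.2 = -0.2756; g_cld = -0.471/3.2 = -0.1472.
Total gain g = -0.39155.

-0.39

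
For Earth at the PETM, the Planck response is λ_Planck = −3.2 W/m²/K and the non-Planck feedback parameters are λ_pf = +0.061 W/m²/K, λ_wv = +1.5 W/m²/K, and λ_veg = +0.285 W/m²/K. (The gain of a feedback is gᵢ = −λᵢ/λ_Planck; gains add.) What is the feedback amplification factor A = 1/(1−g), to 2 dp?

Convert to gains: g_pf = 0.061/3.2 = 0.01906; g_wv = 1.5/3.2 = 0.4688; g_veg = 0.285/3.2 = 0.08906.
Total gain g = 0.57692.
A = 1/(1 − 0.57692) = 2.36.

2.36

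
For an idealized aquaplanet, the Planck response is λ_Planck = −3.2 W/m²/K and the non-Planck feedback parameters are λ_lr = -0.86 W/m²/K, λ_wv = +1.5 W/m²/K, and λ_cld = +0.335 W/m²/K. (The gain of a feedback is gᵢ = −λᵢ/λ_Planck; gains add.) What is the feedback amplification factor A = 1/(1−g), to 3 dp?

Convert to gains: g_lr = -0.86/3.2 = -0.2687; g_wv = 1.5/3.2 = 0.4688; g_cld = 0.335/3.2 = 0.1047.
Total gain g = 0.3048.
A = 1/(1 − 0.3048) = 1.438.

1.438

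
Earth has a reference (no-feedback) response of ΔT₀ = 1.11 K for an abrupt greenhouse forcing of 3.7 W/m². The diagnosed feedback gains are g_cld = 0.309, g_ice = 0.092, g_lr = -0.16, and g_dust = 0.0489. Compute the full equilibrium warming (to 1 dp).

1.6 K

Total gain g = 0.309 + 0.092 − 0.16 + 0.0489 = 0.2899.
Amplification A = 1/(1 − 0.2899) = 1.408.
ΔT = 1.11 × 1.408 = 1.6 K.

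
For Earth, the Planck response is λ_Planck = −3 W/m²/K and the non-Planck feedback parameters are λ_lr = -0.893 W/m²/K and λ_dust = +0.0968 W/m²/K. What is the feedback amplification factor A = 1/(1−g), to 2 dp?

0.79

Convert to gains: g_lr = -0.893/3 = -0.2977; g_dust = 0.0968/3 = 0.03227.
Total gain g = -0.26543.
A = 1/(1 + 0.26543) = 0.79.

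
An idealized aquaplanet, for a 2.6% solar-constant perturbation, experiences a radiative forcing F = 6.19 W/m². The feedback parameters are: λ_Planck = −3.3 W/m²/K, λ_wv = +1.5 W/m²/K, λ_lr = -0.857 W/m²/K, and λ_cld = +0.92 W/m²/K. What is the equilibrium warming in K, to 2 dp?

3.56 K

Net feedback parameter λ = (−3.3) + (+1.5) + (-0.857) + (+0.92) = -1.737 W/m²/K.
ΔT = −F/λ = −6.19/(-1.737) = 3.56 K.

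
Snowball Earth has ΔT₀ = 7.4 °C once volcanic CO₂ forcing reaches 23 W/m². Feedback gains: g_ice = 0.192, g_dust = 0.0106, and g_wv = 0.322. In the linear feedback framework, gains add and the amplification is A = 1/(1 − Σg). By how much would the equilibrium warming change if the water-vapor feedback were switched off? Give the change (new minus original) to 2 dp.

Original: g = 0.5246, ΔT = 7.4/(1−0.5246) = 15.5658 °C.
Without water-vapor: g' = 0.2026, ΔT' = 7.4/(1−0.2026) = 9.2802 °C.
Change = 9.2802 − 15.5658 = -6.29 °C.

-6.29 °C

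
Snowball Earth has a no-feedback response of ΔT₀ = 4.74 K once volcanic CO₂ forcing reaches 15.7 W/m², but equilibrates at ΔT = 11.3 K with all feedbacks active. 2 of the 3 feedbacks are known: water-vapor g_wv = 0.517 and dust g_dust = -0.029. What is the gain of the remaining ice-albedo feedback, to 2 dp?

0.09

Amplification A = ΔT/ΔT₀ = 11.3/4.74 = 2.384.
Total gain g = 1 − 1/A = 1 − 1/2.384 = 0.5805.
Known gains sum to 0.517 − 0.029 = 0.488.
g_ice = 0.5805 − 0.488 = 0.09.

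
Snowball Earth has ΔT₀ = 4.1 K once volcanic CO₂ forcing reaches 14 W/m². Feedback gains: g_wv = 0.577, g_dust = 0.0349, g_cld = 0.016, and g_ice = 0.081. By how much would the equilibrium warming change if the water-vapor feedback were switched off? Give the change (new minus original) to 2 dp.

-9.36 K

Original: g = 0.7089, ΔT = 4.1/(1−0.7089) = 14.0845 K.
Without water-vapor: g' = 0.1319, ΔT' = 4.1/(1−0.1319) = 4.7230 K.
Change = 4.7230 − 14.0845 = -9.36 K.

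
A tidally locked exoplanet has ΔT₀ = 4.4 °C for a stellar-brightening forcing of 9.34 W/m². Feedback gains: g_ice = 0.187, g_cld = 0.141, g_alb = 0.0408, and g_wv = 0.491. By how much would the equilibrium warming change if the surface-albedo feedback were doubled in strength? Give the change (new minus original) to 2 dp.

12.88 °C

Original: g = 0.8598, ΔT = 4.4/(1−0.8598) = 31.3837 °C.
With doubled surface-albedo: g' = 0.9006, ΔT' = 4.4/(1−0.9006) = 44.2656 °C.
Change = 44.2656 − 31.3837 = 12.88 °C.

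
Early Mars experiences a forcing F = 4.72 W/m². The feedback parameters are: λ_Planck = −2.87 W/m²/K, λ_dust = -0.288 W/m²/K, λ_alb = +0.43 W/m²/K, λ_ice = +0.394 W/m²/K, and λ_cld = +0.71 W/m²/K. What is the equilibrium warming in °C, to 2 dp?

2.91 °C

Net feedback parameter λ = (−2.87) + (-0.288) + (+0.43) + (+0.394) + (+0.71) = -1.624 W/m²/K.
ΔT = −F/λ = −4.72/(-1.624) = 2.91 °C.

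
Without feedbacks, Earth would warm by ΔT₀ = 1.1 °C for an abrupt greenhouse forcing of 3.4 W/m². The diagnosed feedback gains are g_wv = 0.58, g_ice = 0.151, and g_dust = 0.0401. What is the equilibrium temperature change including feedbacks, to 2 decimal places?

Total gain g = 0.58 + 0.151 + 0.0401 = 0.7711.
Amplification A = 1/(1 − 0.7711) = 4.369.
ΔT = 1.1 × 4.369 = 4.81 °C.

4.81 °C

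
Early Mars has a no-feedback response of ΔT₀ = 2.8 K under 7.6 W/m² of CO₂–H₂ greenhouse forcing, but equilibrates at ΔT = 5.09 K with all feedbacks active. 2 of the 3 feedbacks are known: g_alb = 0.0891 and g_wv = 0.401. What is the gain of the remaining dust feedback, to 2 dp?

Amplification A = ΔT/ΔT₀ = 5.09/2.8 = 1.818.
Total gain g = 1 − 1/A = 1 − 1/1.818 = 0.4499.
Known gains sum to 0.0891 + 0.401 = 0.4901.
g_dust = 0.4499 − 0.4901 = -0.04.

-0.04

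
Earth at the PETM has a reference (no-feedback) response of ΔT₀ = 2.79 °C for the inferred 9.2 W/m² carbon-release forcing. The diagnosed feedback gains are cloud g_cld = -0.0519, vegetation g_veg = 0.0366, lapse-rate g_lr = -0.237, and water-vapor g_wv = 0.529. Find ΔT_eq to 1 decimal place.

Total gain g = -0.0519 + 0.0366 − 0.237 + 0.529 = 0.2767.
Amplification A = 1/(1 − 0.2767) = 1.383.
ΔT = 2.79 × 1.383 = 3.9 °C.

3.9 °C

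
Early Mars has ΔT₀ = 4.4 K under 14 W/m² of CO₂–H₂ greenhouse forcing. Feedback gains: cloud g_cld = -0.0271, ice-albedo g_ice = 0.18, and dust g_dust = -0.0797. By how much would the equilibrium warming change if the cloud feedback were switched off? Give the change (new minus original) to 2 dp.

Original: g = 0.0732, ΔT = 4.4/(1−0.0732) = 4.7475 K.
Without cloud: g' = 0.1003, ΔT' = 4.4/(1−0.1003) = 4.8905 K.
Change = 4.8905 − 4.7475 = 0.14 K.

0.14 K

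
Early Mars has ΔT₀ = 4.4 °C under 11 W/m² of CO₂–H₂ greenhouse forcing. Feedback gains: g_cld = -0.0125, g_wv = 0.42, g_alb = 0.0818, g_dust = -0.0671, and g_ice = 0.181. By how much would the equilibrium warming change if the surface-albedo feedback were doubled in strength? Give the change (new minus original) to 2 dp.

2.88 °C

Original: g = 0.6032, ΔT = 4.4/(1−0.6032) = 11.0887 °C.
With doubled surface-albedo: g' = 0.685, ΔT' = 4.4/(1−0.685) = 13.9683 °C.
Change = 13.9683 − 11.0887 = 2.88 °C.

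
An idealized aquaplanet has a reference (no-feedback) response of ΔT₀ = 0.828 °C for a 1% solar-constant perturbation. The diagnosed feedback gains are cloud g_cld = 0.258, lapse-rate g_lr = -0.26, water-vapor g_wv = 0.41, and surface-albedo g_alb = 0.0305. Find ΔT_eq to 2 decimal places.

1.47 °C

Total gain g = 0.258 − 0.26 + 0.41 + 0.0305 = 0.4385.
Amplification A = 1/(1 − 0.4385) = 1.781.
ΔT = 0.828 × 1.781 = 1.47 °C.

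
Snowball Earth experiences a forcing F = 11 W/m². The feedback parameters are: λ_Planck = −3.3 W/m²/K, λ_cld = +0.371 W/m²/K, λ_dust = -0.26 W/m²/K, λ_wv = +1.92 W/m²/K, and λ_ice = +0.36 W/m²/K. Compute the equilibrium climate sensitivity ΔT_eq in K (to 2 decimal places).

12.10 K

Net feedback parameter λ = (−3.3) + (+0.371) + (-0.26) + (+1.92) + (+0.36) = -0.909 W/m²/K.
ΔT = −F/λ = −11/(-0.909) = 12.10 K.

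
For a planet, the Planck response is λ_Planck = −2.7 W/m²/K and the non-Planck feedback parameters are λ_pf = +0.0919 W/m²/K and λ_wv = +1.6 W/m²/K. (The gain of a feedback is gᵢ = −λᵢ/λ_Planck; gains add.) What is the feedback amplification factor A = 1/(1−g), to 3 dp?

2.678

Convert to gains: g_pf = 0.0919/2.7 = 0.03404; g_wv = 1.6/2.7 = 0.5926.
Total gain g = 0.62664.
A = 1/(1 − 0.62664) = 2.678.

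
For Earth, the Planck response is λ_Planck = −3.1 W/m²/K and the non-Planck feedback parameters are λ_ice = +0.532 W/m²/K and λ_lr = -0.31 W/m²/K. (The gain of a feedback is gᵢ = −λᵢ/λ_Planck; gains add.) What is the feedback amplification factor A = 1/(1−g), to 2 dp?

Convert to gains: g_ice = 0.532/3.1 = 0.1716; g_lr = -0.31/3.1 = -0.1.
Total gain g = 0.0716.
A = 1/(1 − 0.0716) = 1.08.

1.08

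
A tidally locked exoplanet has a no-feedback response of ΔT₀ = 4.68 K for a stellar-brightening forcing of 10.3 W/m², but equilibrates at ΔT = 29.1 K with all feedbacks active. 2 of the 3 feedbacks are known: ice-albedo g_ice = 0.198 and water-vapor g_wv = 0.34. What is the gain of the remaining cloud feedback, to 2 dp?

0.30

Amplification A = ΔT/ΔT₀ = 29.1/4.68 = 6.218.
Total gain g = 1 − 1/A = 1 − 1/6.218 = 0.8392.
Known gains sum to 0.198 + 0.34 = 0.538.
g_cld = 0.8392 − 0.538 = 0.30.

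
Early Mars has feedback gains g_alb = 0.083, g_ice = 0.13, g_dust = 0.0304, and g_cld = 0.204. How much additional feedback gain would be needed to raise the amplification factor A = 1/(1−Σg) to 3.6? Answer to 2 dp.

Current total gain = 0.4474.
Target gain for A = 3.6: g* = 1 − 1/3.6 = 0.7222.
Additional gain needed = 0.7222 − 0.4474 = 0.27.

0.27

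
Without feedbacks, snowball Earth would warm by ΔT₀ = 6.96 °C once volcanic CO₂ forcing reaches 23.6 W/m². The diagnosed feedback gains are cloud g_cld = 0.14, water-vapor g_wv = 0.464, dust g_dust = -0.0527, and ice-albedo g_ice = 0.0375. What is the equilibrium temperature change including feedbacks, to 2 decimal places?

Total gain g = 0.14 + 0.464 − 0.0527 + 0.0375 = 0.5888.
Amplification A = 1/(1 − 0.5888) = 2.432.
ΔT = 6.96 × 2.432 = 16.93 °C.

16.93 °C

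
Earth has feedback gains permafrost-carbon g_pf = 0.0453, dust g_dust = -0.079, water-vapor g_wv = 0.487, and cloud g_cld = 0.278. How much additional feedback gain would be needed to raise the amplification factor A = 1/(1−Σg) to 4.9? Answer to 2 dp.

0.06

Current total gain = 0.7313.
Target gain for A = 4.9: g* = 1 − 1/4.9 = 0.7959.
Additional gain needed = 0.7959 − 0.7313 = 0.06.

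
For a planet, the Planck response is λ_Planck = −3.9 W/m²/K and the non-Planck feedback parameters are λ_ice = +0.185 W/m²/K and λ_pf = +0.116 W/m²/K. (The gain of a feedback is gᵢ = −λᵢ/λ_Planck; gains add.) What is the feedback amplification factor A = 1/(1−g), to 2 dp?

Convert to gains: g_ice = 0.185/3.9 = 0.04744; g_pf = 0.116/3.9 = 0.02974.
Total gain g = 0.07718.
A = 1/(1 − 0.07718) = 1.08.

1.08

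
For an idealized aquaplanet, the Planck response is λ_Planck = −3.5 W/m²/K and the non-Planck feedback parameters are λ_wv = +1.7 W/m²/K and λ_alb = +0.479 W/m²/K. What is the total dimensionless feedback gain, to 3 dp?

0.623

Convert to gains: g_wv = 1.7/3.5 = 0.4857; g_alb = 0.479/3.5 = 0.1369.
Total gain g = 0.6226.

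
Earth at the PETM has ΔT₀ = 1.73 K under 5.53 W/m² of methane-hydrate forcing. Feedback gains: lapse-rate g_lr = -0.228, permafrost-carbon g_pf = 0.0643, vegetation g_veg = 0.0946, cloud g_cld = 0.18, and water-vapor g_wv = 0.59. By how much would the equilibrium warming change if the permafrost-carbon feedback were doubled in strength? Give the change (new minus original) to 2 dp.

1.58 K

Original: g = 0.7009, ΔT = 1.73/(1−0.7009) = 5.7840 K.
With doubled permafrost-carbon: g' = 0.7652, ΔT' = 1.73/(1−0.7652) = 7.3680 K.
Change = 7.3680 − 5.7840 = 1.58 K.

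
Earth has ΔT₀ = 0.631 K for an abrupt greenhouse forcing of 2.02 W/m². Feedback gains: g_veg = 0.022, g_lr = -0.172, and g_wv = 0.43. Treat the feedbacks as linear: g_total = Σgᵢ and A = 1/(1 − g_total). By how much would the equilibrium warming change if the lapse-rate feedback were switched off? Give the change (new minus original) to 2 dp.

0.28 K

Original: g = 0.28, ΔT = 0.631/(1−0.28) = 0.8764 K.
Without lapse-rate: g' = 0.452, ΔT' = 0.631/(1−0.452) = 1.1515 K.
Change = 1.1515 − 0.8764 = 0.28 K.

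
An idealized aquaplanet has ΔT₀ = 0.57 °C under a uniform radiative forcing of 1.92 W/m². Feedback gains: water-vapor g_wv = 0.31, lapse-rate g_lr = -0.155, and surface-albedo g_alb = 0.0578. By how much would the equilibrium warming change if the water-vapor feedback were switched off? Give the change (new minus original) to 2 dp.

-0.20 °C

Original: g = 0.2128, ΔT = 0.57/(1−0.2128) = 0.7241 °C.
Without water-vapor: g' = -0.0972, ΔT' = 0.57/(1+0.0972) = 0.5195 °C.
Change = 0.5195 − 0.7241 = -0.20 °C.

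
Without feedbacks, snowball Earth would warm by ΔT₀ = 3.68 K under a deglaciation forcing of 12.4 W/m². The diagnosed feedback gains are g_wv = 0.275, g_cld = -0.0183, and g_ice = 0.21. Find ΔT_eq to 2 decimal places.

Total gain g = 0.275 − 0.0183 + 0.21 = 0.4667.
Amplification A = 1/(1 − 0.4667) = 1.875.
ΔT = 3.68 × 1.875 = 6.90 K.

6.90 K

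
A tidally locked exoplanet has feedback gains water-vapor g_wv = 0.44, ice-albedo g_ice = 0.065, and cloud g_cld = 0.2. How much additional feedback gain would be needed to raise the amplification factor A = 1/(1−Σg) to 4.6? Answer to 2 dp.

Current total gain = 0.705.
Target gain for A = 4.6: g* = 1 − 1/4.6 = 0.7826.
Additional gain needed = 0.7826 − 0.705 = 0.08.

0.08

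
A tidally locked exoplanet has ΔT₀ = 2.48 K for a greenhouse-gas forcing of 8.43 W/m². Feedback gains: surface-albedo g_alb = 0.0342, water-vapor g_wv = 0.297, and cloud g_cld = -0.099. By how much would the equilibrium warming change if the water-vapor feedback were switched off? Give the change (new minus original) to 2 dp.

Original: g = 0.2322, ΔT = 2.48/(1−0.2322) = 3.2300 K.
Without water-vapor: g' = -0.0648, ΔT' = 2.48/(1+0.0648) = 2.3291 K.
Change = 2.3291 − 3.2300 = -0.90 K.

-0.90 K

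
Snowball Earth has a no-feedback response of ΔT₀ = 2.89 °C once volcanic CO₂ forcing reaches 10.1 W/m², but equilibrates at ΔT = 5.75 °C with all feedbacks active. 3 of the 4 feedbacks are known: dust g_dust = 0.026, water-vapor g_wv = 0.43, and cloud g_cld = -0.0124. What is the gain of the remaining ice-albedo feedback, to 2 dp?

0.05

Amplification A = ΔT/ΔT₀ = 5.75/2.89 = 1.99.
Total gain g = 1 − 1/A = 1 − 1/1.99 = 0.4975.
Known gains sum to 0.026 + 0.43 − 0.0124 = 0.4436.
g_ice = 0.4975 − 0.4436 = 0.05.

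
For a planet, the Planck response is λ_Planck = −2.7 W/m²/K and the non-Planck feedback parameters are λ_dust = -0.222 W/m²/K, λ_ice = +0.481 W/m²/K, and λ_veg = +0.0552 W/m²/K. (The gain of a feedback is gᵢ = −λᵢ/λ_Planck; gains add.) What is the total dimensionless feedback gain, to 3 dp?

0.116

Convert to gains: g_dust = -0.222/2.7 = -0.08222; g_ice = 0.481/2.7 = 0.1781; g_veg = 0.0552/2.7 = 0.02044.
Total gain g = 0.11632.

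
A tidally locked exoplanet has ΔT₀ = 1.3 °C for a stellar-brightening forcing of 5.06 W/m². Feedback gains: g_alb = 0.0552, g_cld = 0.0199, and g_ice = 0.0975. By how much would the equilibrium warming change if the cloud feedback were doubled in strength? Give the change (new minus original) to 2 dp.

0.04 °C

Original: g = 0.1726, ΔT = 1.3/(1−0.1726) = 1.5712 °C.
With doubled cloud: g' = 0.1925, ΔT' = 1.3/(1−0.1925) = 1.6099 °C.
Change = 1.6099 − 1.5712 = 0.04 °C.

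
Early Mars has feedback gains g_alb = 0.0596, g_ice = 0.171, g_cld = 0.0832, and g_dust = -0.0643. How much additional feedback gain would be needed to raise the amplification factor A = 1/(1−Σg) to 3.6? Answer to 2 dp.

Current total gain = 0.2495.
Target gain for A = 3.6: g* = 1 − 1/3.6 = 0.7222.
Additional gain needed = 0.7222 − 0.2495 = 0.47.

0.47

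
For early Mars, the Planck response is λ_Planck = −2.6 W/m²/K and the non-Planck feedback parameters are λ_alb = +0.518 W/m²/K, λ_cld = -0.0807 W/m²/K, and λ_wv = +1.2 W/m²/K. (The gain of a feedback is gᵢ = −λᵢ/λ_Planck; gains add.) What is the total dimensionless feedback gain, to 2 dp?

0.63

Convert to gains: g_alb = 0.518/2.6 = 0.1992; g_cld = -0.0807/2.6 = -0.03104; g_wv = 1.2/2.6 = 0.4615.
Total gain g = 0.62966.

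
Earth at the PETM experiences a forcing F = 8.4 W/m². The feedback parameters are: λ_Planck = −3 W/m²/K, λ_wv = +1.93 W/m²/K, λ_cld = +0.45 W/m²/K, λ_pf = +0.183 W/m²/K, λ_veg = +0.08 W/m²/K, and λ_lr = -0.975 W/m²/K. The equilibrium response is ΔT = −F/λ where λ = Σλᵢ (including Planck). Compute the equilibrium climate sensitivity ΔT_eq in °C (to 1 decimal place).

Net feedback parameter λ = (−3) + (+1.93) + (+0.45) + (+0.183) + (+0.08) + (-0.975) = -1.332 W/m²/K.
ΔT = −F/λ = −8.4/(-1.332) = 6.3 °C.

6.3 °C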